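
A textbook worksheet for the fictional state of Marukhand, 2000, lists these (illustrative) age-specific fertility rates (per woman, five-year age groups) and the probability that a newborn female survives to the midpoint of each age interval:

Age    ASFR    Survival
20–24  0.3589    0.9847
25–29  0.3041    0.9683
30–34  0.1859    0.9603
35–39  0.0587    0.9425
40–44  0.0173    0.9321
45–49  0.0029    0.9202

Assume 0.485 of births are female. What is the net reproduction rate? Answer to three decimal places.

Proportion female at birth = 0.485.
Each age group contributes 5 × ASFR × survival:
  20–24: 5 × 0.3589 × 0.9847 = 1.76704
  25–29: 5 × 0.3041 × 0.9683 = 1.47230
  30–34: 5 × 0.1859 × 0.9603 = 0.89260
  35–39: 5 × 0.0587 × 0.9425 = 0.27662
  40–44: 5 × 0.0173 × 0.9321 = 0.08063
  45–49: 5 × 0.0029 × 0.9202 = 0.01334
Sum = 4.50253
NRR = 0.485 × 4.50253 = 2.18373
NRR > 1, so each generation more than replaces itself.

2.184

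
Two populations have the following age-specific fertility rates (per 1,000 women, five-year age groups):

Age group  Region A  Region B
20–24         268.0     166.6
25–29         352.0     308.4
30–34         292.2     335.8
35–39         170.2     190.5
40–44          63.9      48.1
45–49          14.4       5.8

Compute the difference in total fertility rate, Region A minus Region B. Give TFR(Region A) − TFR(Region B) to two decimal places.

0.53

Region A:
  Sum of ASFRs = 268.0 + 352.0 + 292.2 + 170.2 + 63.9 + 14.4 = 1160.7
  TFR = 5 × 1160.7 / 1000 = 5.8035
Region B:
  Sum of ASFRs = 166.6 + 308.4 + 335.8 + 190.5 + 48.1 + 5.8 = 1055.2
  TFR = 5 × 1055.2 / 1000 = 5.276
Difference = 5.8035 − 5.276 = 0.5275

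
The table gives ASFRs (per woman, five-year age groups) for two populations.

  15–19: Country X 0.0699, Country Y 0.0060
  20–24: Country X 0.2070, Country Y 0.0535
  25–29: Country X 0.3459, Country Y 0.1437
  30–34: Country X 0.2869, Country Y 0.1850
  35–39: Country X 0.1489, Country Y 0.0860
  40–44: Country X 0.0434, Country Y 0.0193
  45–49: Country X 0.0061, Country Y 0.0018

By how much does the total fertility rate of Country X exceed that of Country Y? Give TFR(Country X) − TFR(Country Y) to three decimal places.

3.064

Country X:
  Sum of ASFRs = 0.0699 + 0.2070 + 0.3459 + 0.2869 + 0.1489 + 0.0434 + 0.0061 = 1.1081
  TFR = 5 × 1.1081 = 5.5405
Country Y:
  Sum of ASFRs = 0.0060 + 0.0535 + 0.1437 + 0.1850 + 0.0860 + 0.0193 + 0.0018 = 0.4953
  TFR = 5 × 0.4953 = 2.4765
Difference = 5.5405 − 2.4765 = 3.064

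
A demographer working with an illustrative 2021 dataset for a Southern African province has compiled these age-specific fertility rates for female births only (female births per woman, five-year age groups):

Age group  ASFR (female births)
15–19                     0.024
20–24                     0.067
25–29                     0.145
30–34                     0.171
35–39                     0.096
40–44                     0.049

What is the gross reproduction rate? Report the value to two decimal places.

Sum of female ASFRs = 0.024 + 0.067 + 0.145 + 0.171 + 0.096 + 0.049 = 0.552
GRR = 5 × 0.552 = 2.76

2.76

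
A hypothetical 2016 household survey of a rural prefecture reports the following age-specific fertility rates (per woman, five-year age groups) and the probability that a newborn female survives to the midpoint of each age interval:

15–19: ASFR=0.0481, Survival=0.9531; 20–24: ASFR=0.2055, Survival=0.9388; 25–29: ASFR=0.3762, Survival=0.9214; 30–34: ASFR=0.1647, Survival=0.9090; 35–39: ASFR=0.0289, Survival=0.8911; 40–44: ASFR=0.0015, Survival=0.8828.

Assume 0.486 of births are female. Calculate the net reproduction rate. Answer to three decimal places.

Proportion female at birth = 0.486.
Weighting each age-specific rate by interval width and survival:
  15–19: 5 × 0.0481 × 0.9531 = 0.22922
  20–24: 5 × 0.2055 × 0.9388 = 0.96462
  25–29: 5 × 0.3762 × 0.9214 = 1.73315
  30–34: 5 × 0.1647 × 0.9090 = 0.74856
  35–39: 5 × 0.0289 × 0.8911 = 0.12876
  40–44: 5 × 0.0015 × 0.8828 = 0.00662
Sum = 3.81093
NRR = 0.486 × 3.81093 = 1.85211
NRR > 1, so each generation more than replaces itself.

1.852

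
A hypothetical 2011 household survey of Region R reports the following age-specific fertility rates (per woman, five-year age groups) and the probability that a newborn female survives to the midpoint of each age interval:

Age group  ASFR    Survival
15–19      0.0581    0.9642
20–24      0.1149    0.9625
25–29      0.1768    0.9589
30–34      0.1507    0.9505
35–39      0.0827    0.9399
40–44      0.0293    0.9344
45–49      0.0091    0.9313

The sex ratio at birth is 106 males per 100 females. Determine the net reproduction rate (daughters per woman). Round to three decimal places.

Proportion female at birth = 100 / (100 + 106) = 0.48544.
Each age group contributes 5 × ASFR × survival:
  15–19: 5 × 0.0581 × 0.9642 = 0.28010
  20–24: 5 × 0.1149 × 0.9625 = 0.55296
  25–29: 5 × 0.1768 × 0.9589 = 0.84767
  30–34: 5 × 0.1507 × 0.9505 = 0.71620
  35–39: 5 × 0.0827 × 0.9399 = 0.38865
  40–44: 5 × 0.0293 × 0.9344 = 0.13689
  45–49: 5 × 0.0091 × 0.9313 = 0.04237
Sum = 2.96484
NRR = 0.48544 × 2.96484 = 1.43925

1.439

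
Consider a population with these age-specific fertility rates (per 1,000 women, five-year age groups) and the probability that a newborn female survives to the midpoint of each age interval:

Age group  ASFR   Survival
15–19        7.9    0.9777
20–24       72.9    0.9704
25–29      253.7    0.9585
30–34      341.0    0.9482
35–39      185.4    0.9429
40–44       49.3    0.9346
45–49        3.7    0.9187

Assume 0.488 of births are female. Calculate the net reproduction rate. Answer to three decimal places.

2.121

Proportion female at birth = 0.488.
Weighting each age-specific rate by interval width and survival:
  15–19: 5 × 7.9/1000 × 0.9777 = 0.03862
  20–24: 5 × 72.9/1000 × 0.9704 = 0.35371
  25–29: 5 × 253.7/1000 × 0.9585 = 1.21586
  30–34: 5 × 341.0/1000 × 0.9482 = 1.61668
  35–39: 5 × 185.4/1000 × 0.9429 = 0.87407
  40–44: 5 × 49.3/1000 × 0.9346 = 0.23038
  45–49: 5 × 3.7/1000 × 0.9187 = 0.01700
Sum = 4.34632
NRR = 0.488 × 4.34632 = 2.12100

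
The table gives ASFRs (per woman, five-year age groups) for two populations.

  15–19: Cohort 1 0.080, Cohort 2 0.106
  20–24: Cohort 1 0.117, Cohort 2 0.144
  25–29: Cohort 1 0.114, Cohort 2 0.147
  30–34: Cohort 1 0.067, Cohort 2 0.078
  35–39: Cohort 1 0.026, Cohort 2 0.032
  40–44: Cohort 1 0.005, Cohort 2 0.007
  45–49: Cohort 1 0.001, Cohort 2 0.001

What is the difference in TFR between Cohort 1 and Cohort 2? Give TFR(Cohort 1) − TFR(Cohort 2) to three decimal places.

Cohort 1:
  Sum of ASFRs = 0.080 + 0.117 + 0.114 + 0.067 + 0.026 + 0.005 + 0.001 = 0.410
  TFR = 5 × 0.410 = 2.05
Cohort 2:
  Sum of ASFRs = 0.106 + 0.144 + 0.147 + 0.078 + 0.032 + 0.007 + 0.001 = 0.515
  TFR = 5 × 0.515 = 2.575
Difference = 2.05 − 2.575 = -0.525

-0.525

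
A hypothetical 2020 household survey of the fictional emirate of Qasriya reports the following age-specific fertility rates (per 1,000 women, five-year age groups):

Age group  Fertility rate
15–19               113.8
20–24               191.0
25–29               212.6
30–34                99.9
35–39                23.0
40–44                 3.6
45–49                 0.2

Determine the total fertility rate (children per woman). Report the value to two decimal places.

Sum of ASFRs = 113.8 + 191.0 + 212.6 + 99.9 + 23.0 + 3.6 + 0.2 = 644.1
TFR = 5 × 644.1 / 1000 = 3.2205

3.22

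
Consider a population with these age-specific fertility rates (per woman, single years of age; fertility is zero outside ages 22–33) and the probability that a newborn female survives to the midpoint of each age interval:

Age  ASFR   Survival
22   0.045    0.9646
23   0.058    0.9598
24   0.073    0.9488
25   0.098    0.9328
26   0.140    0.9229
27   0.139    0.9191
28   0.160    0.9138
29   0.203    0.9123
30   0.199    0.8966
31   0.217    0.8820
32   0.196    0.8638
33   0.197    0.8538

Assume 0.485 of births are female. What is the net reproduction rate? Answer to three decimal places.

0.754

Proportion female at birth = 0.485.
Per-age-group product (1 × ASFR × survival probability):
  22: 1 × 0.045 × 0.9646 = 0.04341
  23: 1 × 0.058 × 0.9598 = 0.05567
  24: 1 × 0.073 × 0.9488 = 0.06926
  25: 1 × 0.098 × 0.9328 = 0.09141
  26: 1 × 0.140 × 0.9229 = 0.12921
  27: 1 × 0.139 × 0.9191 = 0.12775
  28: 1 × 0.160 × 0.9138 = 0.14621
  29: 1 × 0.203 × 0.9123 = 0.18520
  30: 1 × 0.199 × 0.8966 = 0.17842
  31: 1 × 0.217 × 0.8820 = 0.19139
  32: 1 × 0.196 × 0.8638 = 0.16930
  33: 1 × 0.197 × 0.8538 = 0.16820
Sum = 1.55543
NRR = 0.485 × 1.55543 = 0.75438
NRR < 1, so the cohort does not fully replace itself.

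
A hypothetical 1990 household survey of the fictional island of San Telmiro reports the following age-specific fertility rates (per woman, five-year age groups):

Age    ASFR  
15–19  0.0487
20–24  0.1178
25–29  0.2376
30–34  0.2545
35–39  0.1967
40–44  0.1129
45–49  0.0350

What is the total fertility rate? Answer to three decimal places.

Sum of ASFRs = 0.0487 + 0.1178 + 0.2376 + 0.2545 + 0.1967 + 0.1129 + 0.0350 = 1.0032
TFR = 5 × 1.0032 = 5.016

5.016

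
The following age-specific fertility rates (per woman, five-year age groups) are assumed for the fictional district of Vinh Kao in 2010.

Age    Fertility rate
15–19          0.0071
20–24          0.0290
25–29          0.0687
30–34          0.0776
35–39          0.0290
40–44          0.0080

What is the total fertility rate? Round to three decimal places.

1.097

Sum of ASFRs = 0.0071 + 0.0290 + 0.0687 + 0.0776 + 0.0290 + 0.0080 = 0.2194
TFR = 5 × 0.2194 = 1.097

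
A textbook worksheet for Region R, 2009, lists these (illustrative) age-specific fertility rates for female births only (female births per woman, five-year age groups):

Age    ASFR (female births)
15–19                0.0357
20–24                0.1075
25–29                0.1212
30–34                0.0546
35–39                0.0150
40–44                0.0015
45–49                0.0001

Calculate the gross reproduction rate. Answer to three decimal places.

1.678

Sum of female ASFRs = 0.0357 + 0.1075 + 0.1212 + 0.0546 + 0.0150 + 0.0015 + 0.0001 = 0.3356
GRR = 5 × 0.3356 = 1.678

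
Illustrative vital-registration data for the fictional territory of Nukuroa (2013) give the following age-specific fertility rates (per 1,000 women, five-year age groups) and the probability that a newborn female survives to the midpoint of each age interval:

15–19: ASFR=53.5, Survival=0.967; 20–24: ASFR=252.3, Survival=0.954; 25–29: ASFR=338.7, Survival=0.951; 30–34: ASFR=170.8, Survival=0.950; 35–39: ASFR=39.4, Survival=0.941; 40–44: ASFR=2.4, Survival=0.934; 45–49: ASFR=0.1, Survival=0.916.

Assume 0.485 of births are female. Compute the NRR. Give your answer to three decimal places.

Proportion female at birth = 0.485.
Survival-weighted fertility by age (5·fₓ·Sₓ):
  15–19: 5 × 53.5/1000 × 0.967 = 0.25867
  20–24: 5 × 252.3/1000 × 0.954 = 1.20347
  25–29: 5 × 338.7/1000 × 0.951 = 1.61052
  30–34: 5 × 170.8/1000 × 0.950 = 0.81130
  35–39: 5 × 39.4/1000 × 0.941 = 0.18538
  40–44: 5 × 2.4/1000 × 0.934 = 0.01121
  45–49: 5 × 0.1/1000 × 0.916 = 0.00046
Sum = 4.08101
NRR = 0.485 × 4.08101 = 1.97929
With NRR above 1 the population is above replacement fertility.

1.979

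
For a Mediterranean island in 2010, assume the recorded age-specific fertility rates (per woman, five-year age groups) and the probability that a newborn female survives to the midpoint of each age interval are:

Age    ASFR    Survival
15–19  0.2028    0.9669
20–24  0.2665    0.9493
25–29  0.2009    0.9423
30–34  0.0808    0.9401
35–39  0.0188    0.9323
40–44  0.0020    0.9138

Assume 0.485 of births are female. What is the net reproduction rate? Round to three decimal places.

Proportion female at birth = 0.485.
Per-age-group product (5 × ASFR × survival probability):
  15–19: 5 × 0.2028 × 0.9669 = 0.98044
  20–24: 5 × 0.2665 × 0.9493 = 1.26494
  25–29: 5 × 0.2009 × 0.9423 = 0.94654
  30–34: 5 × 0.0808 × 0.9401 = 0.37980
  35–39: 5 × 0.0188 × 0.9323 = 0.08764
  40–44: 5 × 0.0020 × 0.9138 = 0.00914
Sum = 3.66850
NRR = 0.485 × 3.66850 = 1.77922
An NRR exceeding 1 indicates intrinsic growth under these rates.

1.779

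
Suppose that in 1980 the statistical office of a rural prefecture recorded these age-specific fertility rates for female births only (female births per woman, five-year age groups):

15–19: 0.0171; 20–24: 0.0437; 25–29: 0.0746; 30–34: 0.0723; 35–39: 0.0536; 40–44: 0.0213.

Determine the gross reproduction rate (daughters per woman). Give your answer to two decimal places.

Sum of female ASFRs = 0.0171 + 0.0437 + 0.0746 + 0.0723 + 0.0536 + 0.0213 = 0.2826
GRR = 5 × 0.2826 = 1.413

1.41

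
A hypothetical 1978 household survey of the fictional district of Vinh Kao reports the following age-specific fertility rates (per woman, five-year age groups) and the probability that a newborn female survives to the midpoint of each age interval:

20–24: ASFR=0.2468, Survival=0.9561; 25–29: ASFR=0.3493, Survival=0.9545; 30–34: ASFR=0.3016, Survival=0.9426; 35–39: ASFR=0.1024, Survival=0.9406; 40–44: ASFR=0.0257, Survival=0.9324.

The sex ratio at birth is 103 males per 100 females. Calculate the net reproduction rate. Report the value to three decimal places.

Proportion female at birth = 100 / (100 + 103) = 0.49261.
Per-age-group product (5 × ASFR × survival probability):
  20–24: 5 × 0.2468 × 0.9561 = 1.17983
  25–29: 5 × 0.3493 × 0.9545 = 1.66703
  30–34: 5 × 0.3016 × 0.9426 = 1.42144
  35–39: 5 × 0.1024 × 0.9406 = 0.48159
  40–44: 5 × 0.0257 × 0.9324 = 0.11981
Sum = 4.86970
NRR = 0.49261 × 4.86970 = 2.39886

2.399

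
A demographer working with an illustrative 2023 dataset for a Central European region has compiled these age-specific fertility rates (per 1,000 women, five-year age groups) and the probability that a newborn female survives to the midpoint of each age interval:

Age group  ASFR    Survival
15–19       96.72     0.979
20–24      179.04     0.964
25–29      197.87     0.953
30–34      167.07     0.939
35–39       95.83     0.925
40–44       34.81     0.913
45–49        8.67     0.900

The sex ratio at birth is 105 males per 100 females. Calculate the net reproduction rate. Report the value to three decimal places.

1.807

Proportion female at birth = 100 / (100 + 105) = 0.48780.
Survival-weighted fertility by age (5·fₓ·Sₓ):
  15–19: 5 × 96.72/1000 × 0.979 = 0.47344
  20–24: 5 × 179.04/1000 × 0.964 = 0.86297
  25–29: 5 × 197.87/1000 × 0.953 = 0.94285
  30–34: 5 × 167.07/1000 × 0.939 = 0.78439
  35–39: 5 × 95.83/1000 × 0.925 = 0.44321
  40–44: 5 × 34.81/1000 × 0.913 = 0.15891
  45–49: 5 × 8.67/1000 × 0.900 = 0.03902
Sum = 3.70479
NRR = 0.48780 × 3.70479 = 1.80720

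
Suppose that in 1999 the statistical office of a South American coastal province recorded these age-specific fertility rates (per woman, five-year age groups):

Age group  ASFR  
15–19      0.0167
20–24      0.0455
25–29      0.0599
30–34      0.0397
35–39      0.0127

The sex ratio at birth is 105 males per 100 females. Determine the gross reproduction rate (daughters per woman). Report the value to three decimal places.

0.426

Proportion female at birth = 100 / (100 + 105) = 0.48780.
Sum of ASFRs = 0.0167 + 0.0455 + 0.0599 + 0.0397 + 0.0127 = 0.1745
TFR = 5 × 0.1745 = 0.8725
GRR = 0.48780 × 0.8725 = 0.42561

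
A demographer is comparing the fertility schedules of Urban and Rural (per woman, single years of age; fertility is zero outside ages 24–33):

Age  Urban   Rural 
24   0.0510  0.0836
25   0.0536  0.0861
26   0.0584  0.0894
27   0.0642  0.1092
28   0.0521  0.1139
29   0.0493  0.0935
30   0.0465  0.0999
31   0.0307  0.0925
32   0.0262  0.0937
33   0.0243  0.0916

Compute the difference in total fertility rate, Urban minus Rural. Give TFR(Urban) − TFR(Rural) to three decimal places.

-0.497

Urban:
  Sum of ASFRs = 0.0510 + 0.0536 + 0.0584 + 0.0642 + 0.0521 + 0.0493 + 0.0465 + 0.0307 + 0.0262 + 0.0243 = 0.4563
  TFR = 0.4563
Rural:
  Sum of ASFRs = 0.0836 + 0.0861 + 0.0894 + 0.1092 + 0.1139 + 0.0935 + 0.0999 + 0.0925 + 0.0937 + 0.0916 = 0.9534
  TFR = 0.9534
Difference = 0.4563 − 0.9534 = -0.4971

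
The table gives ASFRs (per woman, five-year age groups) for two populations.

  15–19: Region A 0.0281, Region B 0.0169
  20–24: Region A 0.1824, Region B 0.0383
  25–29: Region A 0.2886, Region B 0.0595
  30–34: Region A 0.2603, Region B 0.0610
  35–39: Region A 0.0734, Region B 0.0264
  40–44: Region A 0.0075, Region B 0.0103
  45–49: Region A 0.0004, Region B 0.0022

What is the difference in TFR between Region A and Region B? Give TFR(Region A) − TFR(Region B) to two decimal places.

3.13

Region A:
  Sum of ASFRs = 0.0281 + 0.1824 + 0.2886 + 0.2603 + 0.0734 + 0.0075 + 0.0004 = 0.8407
  TFR = 5 × 0.8407 = 4.2035
Region B:
  Sum of ASFRs = 0.0169 + 0.0383 + 0.0595 + 0.0610 + 0.0264 + 0.0103 + 0.0022 = 0.2146
  TFR = 5 × 0.2146 = 1.073
Difference = 4.2035 − 1.073 = 3.1305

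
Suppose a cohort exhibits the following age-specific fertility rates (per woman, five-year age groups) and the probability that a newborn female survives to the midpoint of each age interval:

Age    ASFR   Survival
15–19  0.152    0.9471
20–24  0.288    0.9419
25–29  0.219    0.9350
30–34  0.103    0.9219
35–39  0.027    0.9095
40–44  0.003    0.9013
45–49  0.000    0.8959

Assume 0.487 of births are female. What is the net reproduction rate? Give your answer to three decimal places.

Proportion female at birth = 0.487.
Each age group contributes 5 × ASFR × survival:
  15–19: 5 × 0.152 × 0.9471 = 0.71980
  20–24: 5 × 0.288 × 0.9419 = 1.35634
  25–29: 5 × 0.219 × 0.9350 = 1.02383
  30–34: 5 × 0.103 × 0.9219 = 0.47478
  35–39: 5 × 0.027 × 0.9095 = 0.12278
  40–44: 5 × 0.003 × 0.9013 = 0.01352
  45–49: 5 × 0.000 × 0.8959 = 0.00000
Sum = 3.71105
NRR = 0.487 × 3.71105 = 1.80728
NRR > 1, so each generation more than replaces itself.

1.807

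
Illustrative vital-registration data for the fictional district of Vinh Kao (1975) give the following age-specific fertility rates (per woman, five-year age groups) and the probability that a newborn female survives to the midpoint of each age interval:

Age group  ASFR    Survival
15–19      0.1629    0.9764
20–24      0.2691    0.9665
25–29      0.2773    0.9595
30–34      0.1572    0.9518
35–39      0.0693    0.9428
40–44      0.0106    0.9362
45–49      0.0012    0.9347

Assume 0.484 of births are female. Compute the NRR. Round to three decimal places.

Proportion female at birth = 0.484.
Each age group contributes 5 × ASFR × survival:
  15–19: 5 × 0.1629 × 0.9764 = 0.79528
  20–24: 5 × 0.2691 × 0.9665 = 1.30043
  25–29: 5 × 0.2773 × 0.9595 = 1.33035
  30–34: 5 × 0.1572 × 0.9518 = 0.74811
  35–39: 5 × 0.0693 × 0.9428 = 0.32668
  40–44: 5 × 0.0106 × 0.9362 = 0.04962
  45–49: 5 × 0.0012 × 0.9347 = 0.00561
Sum = 4.55608
NRR = 0.484 × 4.55608 = 2.20514

2.205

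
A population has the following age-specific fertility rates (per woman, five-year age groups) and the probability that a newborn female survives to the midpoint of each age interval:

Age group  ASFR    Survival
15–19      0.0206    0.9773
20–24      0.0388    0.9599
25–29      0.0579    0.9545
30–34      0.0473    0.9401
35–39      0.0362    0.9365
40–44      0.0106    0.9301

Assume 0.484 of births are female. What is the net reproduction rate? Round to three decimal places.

Proportion female at birth = 0.484.
Survival-weighted fertility by age (5·fₓ·Sₓ):
  15–19: 5 × 0.0206 × 0.9773 = 0.10066
  20–24: 5 × 0.0388 × 0.9599 = 0.18622
  25–29: 5 × 0.0579 × 0.9545 = 0.27633
  30–34: 5 × 0.0473 × 0.9401 = 0.22233
  35–39: 5 × 0.0362 × 0.9365 = 0.16951
  40–44: 5 × 0.0106 × 0.9301 = 0.04930
Sum = 1.00435
NRR = 0.484 × 1.00435 = 0.48611

0.486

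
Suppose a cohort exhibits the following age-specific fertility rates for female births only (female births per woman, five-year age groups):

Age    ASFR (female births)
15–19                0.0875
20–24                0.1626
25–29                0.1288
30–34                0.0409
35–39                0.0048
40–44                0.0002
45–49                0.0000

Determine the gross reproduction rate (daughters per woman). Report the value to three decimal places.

2.124

Sum of female ASFRs = 0.0875 + 0.1626 + 0.1288 + 0.0409 + 0.0048 + 0.0002 + 0.0000 = 0.4248
GRR = 5 × 0.4248 = 2.124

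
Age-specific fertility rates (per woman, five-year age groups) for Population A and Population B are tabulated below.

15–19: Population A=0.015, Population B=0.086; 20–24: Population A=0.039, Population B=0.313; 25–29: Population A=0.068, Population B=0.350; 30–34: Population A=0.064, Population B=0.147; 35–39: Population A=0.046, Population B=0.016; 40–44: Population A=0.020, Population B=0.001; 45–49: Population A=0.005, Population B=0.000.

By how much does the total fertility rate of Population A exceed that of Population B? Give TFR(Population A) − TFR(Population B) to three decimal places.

Population A:
  Sum of ASFRs = 0.015 + 0.039 + 0.068 + 0.064 + 0.046 + 0.020 + 0.005 = 0.257
  TFR = 5 × 0.257 = 1.285
Population B:
  Sum of ASFRs = 0.086 + 0.313 + 0.350 + 0.147 + 0.016 + 0.001 + 0.000 = 0.913
  TFR = 5 × 0.913 = 4.565
Difference = 1.285 − 4.565 = -3.28

-3.280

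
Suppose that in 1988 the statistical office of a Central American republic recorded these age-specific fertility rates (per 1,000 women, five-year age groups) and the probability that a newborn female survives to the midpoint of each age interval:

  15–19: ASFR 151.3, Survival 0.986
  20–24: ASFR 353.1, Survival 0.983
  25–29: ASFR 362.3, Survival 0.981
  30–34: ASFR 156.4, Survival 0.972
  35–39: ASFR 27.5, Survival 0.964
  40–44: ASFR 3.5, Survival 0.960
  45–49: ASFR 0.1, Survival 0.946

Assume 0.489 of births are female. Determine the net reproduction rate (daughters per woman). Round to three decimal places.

2.527

Proportion female at birth = 0.489.
Per-age-group product (5 × ASFR × survival probability):
  15–19: 5 × 151.3/1000 × 0.986 = 0.74591
  20–24: 5 × 353.1/1000 × 0.983 = 1.73549
  25–29: 5 × 362.3/1000 × 0.981 = 1.77708
  30–34: 5 × 156.4/1000 × 0.972 = 0.76010
  35–39: 5 × 27.5/1000 × 0.964 = 0.13255
  40–44: 5 × 3.5/1000 × 0.960 = 0.01680
  45–49: 5 × 0.1/1000 × 0.946 = 0.00047
Sum = 5.16840
NRR = 0.489 × 5.16840 = 2.52735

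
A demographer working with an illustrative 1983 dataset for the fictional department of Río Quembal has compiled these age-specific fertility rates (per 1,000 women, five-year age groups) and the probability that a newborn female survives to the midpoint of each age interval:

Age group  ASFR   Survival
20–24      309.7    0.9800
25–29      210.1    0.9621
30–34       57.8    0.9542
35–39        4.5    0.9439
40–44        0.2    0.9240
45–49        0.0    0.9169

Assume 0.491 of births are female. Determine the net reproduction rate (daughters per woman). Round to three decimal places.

Proportion female at birth = 0.491.
Each age group contributes 5 × ASFR × survival:
  20–24: 5 × 309.7/1000 × 0.9800 = 1.51753
  25–29: 5 × 210.1/1000 × 0.9621 = 1.01069
  30–34: 5 × 57.8/1000 × 0.9542 = 0.27576
  35–39: 5 × 4.5/1000 × 0.9439 = 0.02124
  40–44: 5 × 0.2/1000 × 0.9240 = 0.00092
  45–49: 5 × 0.0/1000 × 0.9169 = 0.00000
Sum = 2.82614
NRR = 0.491 × 2.82614 = 1.38763

1.388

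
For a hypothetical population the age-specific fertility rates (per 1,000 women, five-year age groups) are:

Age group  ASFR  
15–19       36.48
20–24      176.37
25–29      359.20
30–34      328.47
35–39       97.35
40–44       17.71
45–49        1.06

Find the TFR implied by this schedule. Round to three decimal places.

5.083

Sum of ASFRs = 36.48 + 176.37 + 359.20 + 328.47 + 97.35 + 17.71 + 1.06 = 1016.64
TFR = 5 × 1016.64 / 1000 = 5.0832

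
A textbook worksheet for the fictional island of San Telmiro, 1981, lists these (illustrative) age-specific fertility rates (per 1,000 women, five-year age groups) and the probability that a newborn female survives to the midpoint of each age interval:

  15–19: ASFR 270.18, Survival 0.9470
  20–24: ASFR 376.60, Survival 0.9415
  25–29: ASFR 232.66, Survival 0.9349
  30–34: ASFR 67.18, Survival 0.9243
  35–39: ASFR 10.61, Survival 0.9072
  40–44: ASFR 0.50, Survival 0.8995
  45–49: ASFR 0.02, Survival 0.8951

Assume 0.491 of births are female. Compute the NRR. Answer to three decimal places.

Proportion female at birth = 0.491.
Weighting each age-specific rate by interval width and survival:
  15–19: 5 × 270.18/1000 × 0.9470 = 1.27930
  20–24: 5 × 376.60/1000 × 0.9415 = 1.77284
  25–29: 5 × 232.66/1000 × 0.9349 = 1.08757
  30–34: 5 × 67.18/1000 × 0.9243 = 0.31047
  35–39: 5 × 10.61/1000 × 0.9072 = 0.04813
  40–44: 5 × 0.50/1000 × 0.8995 = 0.00225
  45–49: 5 × 0.02/1000 × 0.8951 = 0.00009
Sum = 4.50065
NRR = 0.491 × 4.50065 = 2.20982

2.210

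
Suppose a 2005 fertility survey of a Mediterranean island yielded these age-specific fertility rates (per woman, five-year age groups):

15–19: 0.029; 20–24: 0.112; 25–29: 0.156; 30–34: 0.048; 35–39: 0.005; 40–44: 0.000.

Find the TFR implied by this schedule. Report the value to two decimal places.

1.75

Sum of ASFRs = 0.029 + 0.112 + 0.156 + 0.048 + 0.005 + 0.000 = 0.350
TFR = 5 × 0.350 = 1.75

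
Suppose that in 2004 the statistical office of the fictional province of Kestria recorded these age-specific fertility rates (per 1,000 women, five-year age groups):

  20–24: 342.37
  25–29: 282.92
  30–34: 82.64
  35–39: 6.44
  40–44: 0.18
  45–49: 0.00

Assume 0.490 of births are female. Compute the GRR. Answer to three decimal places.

Proportion female at birth = 0.490.
Sum of ASFRs = 342.37 + 282.92 + 82.64 + 6.44 + 0.18 + 0.00 = 714.55
TFR = 5 × 714.55 / 1000 = 3.57275
GRR = 0.490 × 3.57275 = 1.75065

1.751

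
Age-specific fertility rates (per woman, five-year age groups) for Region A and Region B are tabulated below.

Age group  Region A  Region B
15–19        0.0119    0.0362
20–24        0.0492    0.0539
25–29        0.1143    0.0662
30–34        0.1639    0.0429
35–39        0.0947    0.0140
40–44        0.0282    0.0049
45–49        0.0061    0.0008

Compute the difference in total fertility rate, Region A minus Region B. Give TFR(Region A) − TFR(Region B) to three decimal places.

Region A:
  Sum of ASFRs = 0.0119 + 0.0492 + 0.1143 + 0.1639 + 0.0947 + 0.0282 + 0.0061 = 0.4683
  TFR = 5 × 0.4683 = 2.3415
Region B:
  Sum of ASFRs = 0.0362 + 0.0539 + 0.0662 + 0.0429 + 0.0140 + 0.0049 + 0.0008 = 0.2189
  TFR = 5 × 0.2189 = 1.0945
Difference = 2.3415 − 1.0945 = 1.247

1.247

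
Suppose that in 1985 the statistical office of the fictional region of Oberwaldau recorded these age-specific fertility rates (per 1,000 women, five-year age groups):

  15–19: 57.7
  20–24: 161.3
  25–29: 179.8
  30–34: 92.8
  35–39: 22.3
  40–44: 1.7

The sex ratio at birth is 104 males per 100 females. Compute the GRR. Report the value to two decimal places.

1.26

Proportion female at birth = 100 / (100 + 104) = 0.49020.
Sum of ASFRs = 57.7 + 161.3 + 179.8 + 92.8 + 22.3 + 1.7 = 515.6
TFR = 5 × 515.6 / 1000 = 2.578
GRR = 0.49020 × 2.578 = 1.26374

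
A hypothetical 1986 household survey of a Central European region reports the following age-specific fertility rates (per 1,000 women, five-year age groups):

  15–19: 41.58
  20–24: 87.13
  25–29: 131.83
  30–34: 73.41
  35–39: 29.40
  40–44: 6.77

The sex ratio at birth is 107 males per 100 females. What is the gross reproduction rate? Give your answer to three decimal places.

Proportion female at birth = 100 / (100 + 107) = 0.48309.
Sum of ASFRs = 41.58 + 87.13 + 131.83 + 73.41 + 29.40 + 6.77 = 370.12
TFR = 5 × 370.12 / 1000 = 1.8506
GRR = 0.48309 × 1.8506 = 0.89401

0.894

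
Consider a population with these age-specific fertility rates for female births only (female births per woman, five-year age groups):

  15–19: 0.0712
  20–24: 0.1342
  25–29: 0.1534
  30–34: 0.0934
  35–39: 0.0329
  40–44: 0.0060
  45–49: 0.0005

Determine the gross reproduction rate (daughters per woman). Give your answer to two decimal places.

Sum of female ASFRs = 0.0712 + 0.1342 + 0.1534 + 0.0934 + 0.0329 + 0.0060 + 0.0005 = 0.4916
GRR = 5 × 0.4916 = 2.458

2.46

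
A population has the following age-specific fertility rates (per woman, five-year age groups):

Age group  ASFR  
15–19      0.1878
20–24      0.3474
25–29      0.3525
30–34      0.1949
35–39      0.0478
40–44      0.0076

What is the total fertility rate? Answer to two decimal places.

5.69

Sum of ASFRs = 0.1878 + 0.3474 + 0.3525 + 0.1949 + 0.0478 + 0.0076 = 1.1380
TFR = 5 × 1.1380 = 5.69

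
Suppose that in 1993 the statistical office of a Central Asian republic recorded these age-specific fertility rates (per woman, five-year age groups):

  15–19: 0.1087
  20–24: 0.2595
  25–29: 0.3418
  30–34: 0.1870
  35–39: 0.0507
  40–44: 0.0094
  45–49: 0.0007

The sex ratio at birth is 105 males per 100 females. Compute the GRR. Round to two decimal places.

2.34

Proportion female at birth = 100 / (100 + 105) = 0.48780.
Sum of ASFRs = 0.1087 + 0.2595 + 0.3418 + 0.1870 + 0.0507 + 0.0094 + 0.0007 = 0.9578
TFR = 5 × 0.9578 = 4.789
GRR = 0.48780 × 4.789 = 2.33607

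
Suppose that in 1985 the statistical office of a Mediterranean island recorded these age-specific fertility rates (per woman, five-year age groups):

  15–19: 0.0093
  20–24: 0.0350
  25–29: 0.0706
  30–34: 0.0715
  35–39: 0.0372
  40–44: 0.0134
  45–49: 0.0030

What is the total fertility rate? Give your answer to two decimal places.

Sum of ASFRs = 0.0093 + 0.0350 + 0.0706 + 0.0715 + 0.0372 + 0.0134 + 0.0030 = 0.2400
TFR = 5 × 0.2400 = 1.2

1.20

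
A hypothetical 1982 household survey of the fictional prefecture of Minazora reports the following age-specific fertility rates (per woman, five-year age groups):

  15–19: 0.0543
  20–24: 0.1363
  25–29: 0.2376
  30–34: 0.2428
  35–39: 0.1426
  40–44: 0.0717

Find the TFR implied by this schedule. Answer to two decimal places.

4.43

Sum of ASFRs = 0.0543 + 0.1363 + 0.2376 + 0.2428 + 0.1426 + 0.0717 = 0.8853
TFR = 5 × 0.8853 = 4.4265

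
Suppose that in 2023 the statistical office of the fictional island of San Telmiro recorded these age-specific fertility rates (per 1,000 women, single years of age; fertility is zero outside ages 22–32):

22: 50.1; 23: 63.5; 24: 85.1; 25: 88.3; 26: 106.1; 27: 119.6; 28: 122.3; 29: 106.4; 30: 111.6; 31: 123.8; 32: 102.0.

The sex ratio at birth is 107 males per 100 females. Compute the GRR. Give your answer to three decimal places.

Proportion female at birth = 100 / (100 + 107) = 0.48309.
Sum of ASFRs = 50.1 + 63.5 + 85.1 + 88.3 + 106.1 + 119.6 + 122.3 + 106.4 + 111.6 + 123.8 + 102.0 = 1078.8
TFR = 1078.8 / 1000 = 1.0788
GRR = 0.48309 × 1.0788 = 0.52116

0.521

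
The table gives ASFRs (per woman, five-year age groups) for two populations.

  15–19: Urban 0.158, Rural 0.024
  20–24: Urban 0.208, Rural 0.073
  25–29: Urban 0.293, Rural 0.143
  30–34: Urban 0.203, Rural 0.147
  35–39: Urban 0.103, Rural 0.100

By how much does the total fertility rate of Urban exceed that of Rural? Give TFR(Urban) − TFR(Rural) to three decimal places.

2.390

Urban:
  Sum of ASFRs = 0.158 + 0.208 + 0.293 + 0.203 + 0.103 = 0.965
  TFR = 5 × 0.965 = 4.825
Rural:
  Sum of ASFRs = 0.024 + 0.073 + 0.143 + 0.147 + 0.100 = 0.487
  TFR = 5 × 0.487 = 2.435
Difference = 4.825 − 2.435 = 2.39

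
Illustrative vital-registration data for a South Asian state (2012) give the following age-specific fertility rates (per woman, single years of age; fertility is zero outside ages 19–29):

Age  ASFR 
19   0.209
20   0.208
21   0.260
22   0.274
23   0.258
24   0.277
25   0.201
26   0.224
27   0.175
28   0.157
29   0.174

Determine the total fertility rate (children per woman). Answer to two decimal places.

Sum of ASFRs = 0.209 + 0.208 + 0.260 + 0.274 + 0.258 + 0.277 + 0.201 + 0.224 + 0.175 + 0.157 + 0.174 = 2.417
TFR = 2.417

2.42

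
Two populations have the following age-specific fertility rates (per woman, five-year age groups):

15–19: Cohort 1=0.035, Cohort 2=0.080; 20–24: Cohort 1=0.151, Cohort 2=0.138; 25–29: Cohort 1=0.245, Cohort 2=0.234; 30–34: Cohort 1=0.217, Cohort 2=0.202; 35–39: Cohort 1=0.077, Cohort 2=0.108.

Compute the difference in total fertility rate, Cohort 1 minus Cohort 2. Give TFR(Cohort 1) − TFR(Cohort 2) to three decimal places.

-0.185

Cohort 1:
  Sum of ASFRs = 0.035 + 0.151 + 0.245 + 0.217 + 0.077 = 0.725
  TFR = 5 × 0.725 = 3.625
Cohort 2:
  Sum of ASFRs = 0.080 + 0.138 + 0.234 + 0.202 + 0.108 = 0.762
  TFR = 5 × 0.762 = 3.81
Difference = 3.625 − 3.81 = -0.185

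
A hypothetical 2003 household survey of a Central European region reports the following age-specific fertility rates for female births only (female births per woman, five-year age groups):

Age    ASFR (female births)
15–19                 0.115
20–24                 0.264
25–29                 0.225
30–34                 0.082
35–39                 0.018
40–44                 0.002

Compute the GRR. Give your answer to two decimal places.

3.53

Sum of female ASFRs = 0.115 + 0.264 + 0.225 + 0.082 + 0.018 + 0.002 = 0.706
GRR = 5 × 0.706 = 3.53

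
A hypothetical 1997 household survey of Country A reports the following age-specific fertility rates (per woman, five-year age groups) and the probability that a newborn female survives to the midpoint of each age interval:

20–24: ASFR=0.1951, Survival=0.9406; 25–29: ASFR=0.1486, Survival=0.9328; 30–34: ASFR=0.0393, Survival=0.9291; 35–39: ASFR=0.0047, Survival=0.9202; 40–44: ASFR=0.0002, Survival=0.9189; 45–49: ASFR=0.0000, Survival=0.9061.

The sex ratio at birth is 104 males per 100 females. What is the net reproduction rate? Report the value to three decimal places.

0.890

Proportion female at birth = 100 / (100 + 104) = 0.49020.
Survival-weighted fertility by age (5·fₓ·Sₓ):
  20–24: 5 × 0.1951 × 0.9406 = 0.91756
  25–29: 5 × 0.1486 × 0.9328 = 0.69307
  30–34: 5 × 0.0393 × 0.9291 = 0.18257
  35–39: 5 × 0.0047 × 0.9202 = 0.02162
  40–44: 5 × 0.0002 × 0.9189 = 0.00092
  45–49: 5 × 0.0000 × 0.9061 = 0.00000
Sum = 1.81574
NRR = 0.49020 × 1.81574 = 0.89008
NRR < 1, so the cohort does not fully replace itself.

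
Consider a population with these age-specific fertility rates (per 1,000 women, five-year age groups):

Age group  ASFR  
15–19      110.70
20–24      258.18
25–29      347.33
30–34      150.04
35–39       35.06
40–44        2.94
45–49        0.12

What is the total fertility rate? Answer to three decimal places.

Sum of ASFRs = 110.70 + 258.18 + 347.33 + 150.04 + 35.06 + 2.94 + 0.12 = 904.37
TFR = 5 × 904.37 / 1000 = 4.52185

4.522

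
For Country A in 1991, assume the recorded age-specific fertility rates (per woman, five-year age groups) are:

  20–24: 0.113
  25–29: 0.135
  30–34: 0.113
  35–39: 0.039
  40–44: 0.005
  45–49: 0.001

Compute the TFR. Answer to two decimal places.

2.03

Sum of ASFRs = 0.113 + 0.135 + 0.113 + 0.039 + 0.005 + 0.001 = 0.406
TFR = 5 × 0.406 = 2.03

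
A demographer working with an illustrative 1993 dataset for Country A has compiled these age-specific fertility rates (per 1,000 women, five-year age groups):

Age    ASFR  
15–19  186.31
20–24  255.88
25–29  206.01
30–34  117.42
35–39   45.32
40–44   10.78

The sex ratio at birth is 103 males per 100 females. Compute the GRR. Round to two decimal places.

Proportion female at birth = 100 / (100 + 103) = 0.49261.
Sum of ASFRs = 186.31 + 255.88 + 206.01 + 117.42 + 45.32 + 10.78 = 821.72
TFR = 5 × 821.72 / 1000 = 4.1086
GRR = 0.49261 × 4.1086 = 2.02394

2.02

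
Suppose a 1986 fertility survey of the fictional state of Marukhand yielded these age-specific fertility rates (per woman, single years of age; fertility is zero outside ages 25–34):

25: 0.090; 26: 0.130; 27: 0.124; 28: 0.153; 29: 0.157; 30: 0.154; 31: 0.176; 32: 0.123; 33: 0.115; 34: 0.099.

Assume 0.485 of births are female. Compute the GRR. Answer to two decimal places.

0.64

Proportion female at birth = 0.485.
Sum of ASFRs = 0.090 + 0.130 + 0.124 + 0.153 + 0.157 + 0.154 + 0.176 + 0.123 + 0.115 + 0.099 = 1.321
TFR = 1.321
GRR = 0.485 × 1.321 = 0.64069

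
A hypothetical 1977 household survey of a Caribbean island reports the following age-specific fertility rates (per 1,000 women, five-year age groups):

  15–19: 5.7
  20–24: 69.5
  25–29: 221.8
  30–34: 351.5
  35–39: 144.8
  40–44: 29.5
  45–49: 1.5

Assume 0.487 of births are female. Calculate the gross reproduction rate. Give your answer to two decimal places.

Proportion female at birth = 0.487.
Sum of ASFRs = 5.7 + 69.5 + 221.8 + 351.5 + 144.8 + 29.5 + 1.5 = 824.3
TFR = 5 × 824.3 / 1000 = 4.1215
GRR = 0.487 × 4.1215 = 2.00717

2.01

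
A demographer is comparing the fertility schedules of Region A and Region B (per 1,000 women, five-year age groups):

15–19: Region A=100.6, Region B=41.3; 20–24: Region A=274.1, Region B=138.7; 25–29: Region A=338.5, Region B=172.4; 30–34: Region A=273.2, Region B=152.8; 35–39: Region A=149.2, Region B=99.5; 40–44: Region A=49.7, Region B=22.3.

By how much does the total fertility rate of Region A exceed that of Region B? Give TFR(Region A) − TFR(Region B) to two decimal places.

Region A:
  Sum of ASFRs = 100.6 + 274.1 + 338.5 + 273.2 + 149.2 + 49.7 = 1185.3
  TFR = 5 × 1185.3 / 1000 = 5.9265
Region B:
  Sum of ASFRs = 41.3 + 138.7 + 172.4 + 152.8 + 99.5 + 22.3 = 627.0
  TFR = 5 × 627.0 / 1000 = 3.135
Difference = 5.9265 − 3.135 = 2.7915

2.79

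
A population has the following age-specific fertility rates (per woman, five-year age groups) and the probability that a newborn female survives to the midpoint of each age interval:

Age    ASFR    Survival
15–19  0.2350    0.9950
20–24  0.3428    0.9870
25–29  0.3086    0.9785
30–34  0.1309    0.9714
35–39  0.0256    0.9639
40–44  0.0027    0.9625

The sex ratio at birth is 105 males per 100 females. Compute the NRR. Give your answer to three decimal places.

2.509

Proportion female at birth = 100 / (100 + 105) = 0.48780.
Per-age-group product (5 × ASFR × survival probability):
  15–19: 5 × 0.2350 × 0.9950 = 1.16913
  20–24: 5 × 0.3428 × 0.9870 = 1.69172
  25–29: 5 × 0.3086 × 0.9785 = 1.50983
  30–34: 5 × 0.1309 × 0.9714 = 0.63578
  35–39: 5 × 0.0256 × 0.9639 = 0.12338
  40–44: 5 × 0.0027 × 0.9625 = 0.01299
Sum = 5.14283
NRR = 0.48780 × 5.14283 = 2.50867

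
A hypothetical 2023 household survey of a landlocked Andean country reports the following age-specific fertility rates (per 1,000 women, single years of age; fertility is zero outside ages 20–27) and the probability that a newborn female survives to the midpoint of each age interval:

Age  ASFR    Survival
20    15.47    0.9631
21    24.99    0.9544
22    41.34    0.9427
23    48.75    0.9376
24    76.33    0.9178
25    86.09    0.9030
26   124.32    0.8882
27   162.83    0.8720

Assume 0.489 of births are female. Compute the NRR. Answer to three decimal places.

Proportion female at birth = 0.489.
Survival-weighted fertility by age (1·fₓ·Sₓ):
  20: 1 × 15.47/1000 × 0.9631 = 0.01490
  21: 1 × 24.99/1000 × 0.9544 = 0.02385
  22: 1 × 41.34/1000 × 0.9427 = 0.03897
  23: 1 × 48.75/1000 × 0.9376 = 0.04571
  24: 1 × 76.33/1000 × 0.9178 = 0.07006
  25: 1 × 86.09/1000 × 0.9030 = 0.07774
  26: 1 × 124.32/1000 × 0.8882 = 0.11042
  27: 1 × 162.83/1000 × 0.8720 = 0.14199
Sum = 0.52364
NRR = 0.489 × 0.52364 = 0.25606
NRR < 1, so the cohort does not fully replace itself.

0.256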